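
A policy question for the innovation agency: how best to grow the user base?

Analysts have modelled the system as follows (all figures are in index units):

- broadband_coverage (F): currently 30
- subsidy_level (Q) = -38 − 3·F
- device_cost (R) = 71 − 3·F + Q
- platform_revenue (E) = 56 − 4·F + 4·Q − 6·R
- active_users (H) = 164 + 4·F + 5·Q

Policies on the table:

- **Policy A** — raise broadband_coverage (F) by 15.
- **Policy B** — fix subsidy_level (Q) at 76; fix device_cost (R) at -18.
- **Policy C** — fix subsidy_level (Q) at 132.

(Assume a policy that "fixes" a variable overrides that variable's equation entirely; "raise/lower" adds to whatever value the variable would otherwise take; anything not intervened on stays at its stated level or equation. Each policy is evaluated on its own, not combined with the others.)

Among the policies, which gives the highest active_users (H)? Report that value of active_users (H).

944

Policy A (F + 15):
  F = 30 + 15 = 45
  Q = -38 − 3·45 = -173
  H = 164 + 4·45 + 5·(-173) = -521
Policy B (Q := 76, R := -18):
  F = 30
  Q = 76
  H = 164 + 4·30 + 5·76 = 664
Policy C (Q := 132):
  F = 30
  Q = 132
  H = 164 + 4·30 + 5·132 = 944
Comparing — Policy A: H=-521, Policy B: H=664, Policy C: H=944. Highest is 944 (Policy C).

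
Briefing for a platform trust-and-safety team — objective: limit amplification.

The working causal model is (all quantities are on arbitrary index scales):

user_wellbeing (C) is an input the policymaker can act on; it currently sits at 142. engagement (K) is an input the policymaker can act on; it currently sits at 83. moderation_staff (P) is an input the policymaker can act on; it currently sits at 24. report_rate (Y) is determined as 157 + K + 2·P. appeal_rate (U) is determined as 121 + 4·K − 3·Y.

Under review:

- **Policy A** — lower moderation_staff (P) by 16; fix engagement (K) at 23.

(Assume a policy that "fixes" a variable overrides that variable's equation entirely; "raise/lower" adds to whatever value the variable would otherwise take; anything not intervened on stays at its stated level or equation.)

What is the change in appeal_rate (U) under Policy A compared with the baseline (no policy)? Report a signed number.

36

Baseline:
  K = 83
  P = 24
  Y = 157 + 83 + 2·24 = 288
  U = 121 + 4·83 − 3·288 = -411
Policy A (P − 16, K := 23):
  K = 23
  P = 24 − 16 = 8
  Y = 157 + 23 + 2·8 = 196
  U = 121 + 4·23 − 3·196 = -375
Change in U: -375 − (-411) = 36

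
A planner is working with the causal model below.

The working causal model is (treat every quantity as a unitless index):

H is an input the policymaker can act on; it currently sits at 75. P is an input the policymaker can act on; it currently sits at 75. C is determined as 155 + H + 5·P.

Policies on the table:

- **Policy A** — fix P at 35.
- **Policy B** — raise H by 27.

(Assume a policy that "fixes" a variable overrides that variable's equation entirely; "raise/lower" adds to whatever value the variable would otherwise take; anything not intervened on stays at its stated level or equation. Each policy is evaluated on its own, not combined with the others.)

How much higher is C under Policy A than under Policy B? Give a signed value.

Policy A (P := 35):
  H = 75
  P = 35
  C = 155 + 75 + 5·35 = 405
Policy B (H + 27):
  H = 75 + 27 = 102
  P = 75
  C = 155 + 102 + 5·75 = 632
C: 405 − 632 = -227

-227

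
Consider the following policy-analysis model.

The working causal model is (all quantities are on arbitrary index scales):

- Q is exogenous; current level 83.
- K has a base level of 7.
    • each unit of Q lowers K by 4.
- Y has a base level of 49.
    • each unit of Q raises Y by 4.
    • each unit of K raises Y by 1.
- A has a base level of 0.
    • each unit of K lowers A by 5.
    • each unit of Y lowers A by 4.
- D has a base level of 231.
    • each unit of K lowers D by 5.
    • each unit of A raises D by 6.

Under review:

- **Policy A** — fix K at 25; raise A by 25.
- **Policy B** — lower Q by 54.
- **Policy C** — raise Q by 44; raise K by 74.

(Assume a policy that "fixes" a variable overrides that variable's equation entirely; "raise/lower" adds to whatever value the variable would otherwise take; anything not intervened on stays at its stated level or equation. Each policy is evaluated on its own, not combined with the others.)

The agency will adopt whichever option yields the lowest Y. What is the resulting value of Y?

Policy A (K := 25, A + 25):
  Q = 83
  K = 25
  Y = 49 + 4·83 + 25 = 406
Policy B (Q − 54):
  Q = 83 − 54 = 29
  K = 7 − 4·29 = -109
  Y = 49 + 4·29 + (-109) = 56
Policy C (Q + 44, K + 74):
  Q = 83 + 44 = 127
  K = 7 − 4·127 (+74 from intervention) = -427
  Y = 49 + 4·127 + (-427) = 130
Comparing — Policy A: Y=406, Policy B: Y=56, Policy C: Y=130. Lowest is 56 (Policy B).

56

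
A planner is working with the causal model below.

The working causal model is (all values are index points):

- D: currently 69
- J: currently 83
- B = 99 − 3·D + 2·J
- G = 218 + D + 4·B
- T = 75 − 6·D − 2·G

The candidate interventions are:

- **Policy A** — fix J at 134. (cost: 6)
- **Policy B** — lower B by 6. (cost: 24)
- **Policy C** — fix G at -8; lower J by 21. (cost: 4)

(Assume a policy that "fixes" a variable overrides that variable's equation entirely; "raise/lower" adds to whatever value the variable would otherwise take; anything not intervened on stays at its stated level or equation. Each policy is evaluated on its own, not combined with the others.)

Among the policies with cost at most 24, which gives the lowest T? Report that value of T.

-2193

Policy A (J := 134):
  D = 69
  J = 134
  B = 99 − 3·69 + 2·134 = 160
  G = 218 + 69 + 4·160 = 927
  T = 75 − 6·69 − 2·927 = -2193
Policy B (B − 6):
  D = 69
  J = 83
  B = 99 − 3·69 + 2·83 (−6 from intervention) = 52
  G = 218 + 69 + 4·52 = 495
  T = 75 − 6·69 − 2·495 = -1329
Policy C (G := -8, J − 21):
  D = 69
  J = 83 − 21 = 62
  B = 99 − 3·69 + 2·62 = 16
  G = -8
  T = 75 − 6·69 − 2·(-8) = -323
Comparing — Policy A: T=-2193, Policy B: T=-1329, Policy C: T=-323. Lowest is -2193 (Policy A).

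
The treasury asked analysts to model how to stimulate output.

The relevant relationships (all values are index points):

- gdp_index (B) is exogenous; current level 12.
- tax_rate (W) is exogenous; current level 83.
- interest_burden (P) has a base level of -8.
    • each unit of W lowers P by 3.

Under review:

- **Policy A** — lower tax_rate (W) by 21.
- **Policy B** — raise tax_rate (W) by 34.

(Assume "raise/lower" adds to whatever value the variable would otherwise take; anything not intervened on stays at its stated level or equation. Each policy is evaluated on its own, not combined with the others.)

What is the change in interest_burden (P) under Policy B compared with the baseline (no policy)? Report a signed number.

Baseline:
  W = 83
  P = -8 − 3·83 = -257
Policy B (W + 34):
  W = 83 + 34 = 117
  P = -8 − 3·117 = -359
Change in P: -359 − (-257) = -102

-102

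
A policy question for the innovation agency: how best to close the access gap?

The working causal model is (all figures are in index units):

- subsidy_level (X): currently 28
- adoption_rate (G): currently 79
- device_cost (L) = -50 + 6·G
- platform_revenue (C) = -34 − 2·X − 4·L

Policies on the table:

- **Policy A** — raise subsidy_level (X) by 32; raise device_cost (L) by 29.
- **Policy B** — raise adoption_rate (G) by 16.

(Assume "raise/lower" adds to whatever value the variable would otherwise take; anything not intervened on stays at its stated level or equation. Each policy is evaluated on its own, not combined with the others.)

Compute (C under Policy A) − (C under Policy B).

204

Policy A (X + 32, L + 29):
  X = 28 + 32 = 60
  G = 79
  L = -50 + 6·79 (+29 from intervention) = 453
  C = -34 − 2·60 − 4·453 = -1966
Policy B (G + 16):
  X = 28
  G = 79 + 16 = 95
  L = -50 + 6·95 = 520
  C = -34 − 2·28 − 4·520 = -2170
C: -1966 − (-2170) = 204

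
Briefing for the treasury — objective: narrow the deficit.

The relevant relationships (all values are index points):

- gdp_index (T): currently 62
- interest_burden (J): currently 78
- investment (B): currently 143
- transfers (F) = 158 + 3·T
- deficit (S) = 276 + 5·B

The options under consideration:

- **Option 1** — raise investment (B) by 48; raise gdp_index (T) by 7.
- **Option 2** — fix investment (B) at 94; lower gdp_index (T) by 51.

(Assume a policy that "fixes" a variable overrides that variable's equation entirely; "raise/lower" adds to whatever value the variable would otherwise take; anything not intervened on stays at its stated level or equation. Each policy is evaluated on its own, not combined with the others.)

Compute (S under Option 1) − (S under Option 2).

485

Option 1 (B + 48, T + 7):
  B = 143 + 48 = 191
  S = 276 + 5·191 = 1231
Option 2 (B := 94, T − 51):
  B = 94
  S = 276 + 5·94 = 746
S: 1231 − 746 = 485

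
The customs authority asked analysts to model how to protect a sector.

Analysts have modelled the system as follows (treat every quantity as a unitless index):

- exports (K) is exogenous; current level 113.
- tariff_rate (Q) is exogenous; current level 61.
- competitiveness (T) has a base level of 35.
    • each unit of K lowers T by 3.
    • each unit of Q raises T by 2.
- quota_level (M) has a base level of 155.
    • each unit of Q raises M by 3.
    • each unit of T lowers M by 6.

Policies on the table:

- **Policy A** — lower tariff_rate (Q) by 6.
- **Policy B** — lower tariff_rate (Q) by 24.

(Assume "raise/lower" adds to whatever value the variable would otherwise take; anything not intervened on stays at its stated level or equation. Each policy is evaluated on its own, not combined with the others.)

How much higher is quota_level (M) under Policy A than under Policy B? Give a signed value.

-162

Policy A (Q − 6):
  K = 113
  Q = 61 − 6 = 55
  T = 35 − 3·113 + 2·55 = -194
  M = 155 + 3·55 − 6·(-194) = 1484
Policy B (Q − 24):
  K = 113
  Q = 61 − 24 = 37
  T = 35 − 3·113 + 2·37 = -230
  M = 155 + 3·37 − 6·(-230) = 1646
M: 1484 − 1646 = -162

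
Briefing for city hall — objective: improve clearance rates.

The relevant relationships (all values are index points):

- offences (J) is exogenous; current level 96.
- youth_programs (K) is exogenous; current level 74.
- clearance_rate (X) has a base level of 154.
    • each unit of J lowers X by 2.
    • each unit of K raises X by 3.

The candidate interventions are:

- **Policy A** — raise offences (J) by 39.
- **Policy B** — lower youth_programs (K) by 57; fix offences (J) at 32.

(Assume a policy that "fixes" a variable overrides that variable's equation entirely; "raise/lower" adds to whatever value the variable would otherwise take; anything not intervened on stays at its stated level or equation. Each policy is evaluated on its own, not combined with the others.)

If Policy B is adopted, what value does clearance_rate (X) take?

Policy B (K − 57, J := 32):
  J = 32
  K = 74 − 57 = 17
  X = 154 − 2·32 + 3·17 = 141

141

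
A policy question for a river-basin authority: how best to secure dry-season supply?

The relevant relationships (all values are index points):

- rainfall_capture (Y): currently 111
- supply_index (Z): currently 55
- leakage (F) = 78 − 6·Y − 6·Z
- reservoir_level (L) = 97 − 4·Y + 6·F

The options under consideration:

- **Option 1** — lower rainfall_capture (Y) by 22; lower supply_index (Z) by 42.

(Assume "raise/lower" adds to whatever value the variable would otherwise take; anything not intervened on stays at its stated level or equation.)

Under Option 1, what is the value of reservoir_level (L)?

Option 1 (Y − 22, Z − 42):
  Y = 111 − 22 = 89
  Z = 55 − 42 = 13
  F = 78 − 6·89 − 6·13 = -534
  L = 97 − 4·89 + 6·(-534) = -3463

-3463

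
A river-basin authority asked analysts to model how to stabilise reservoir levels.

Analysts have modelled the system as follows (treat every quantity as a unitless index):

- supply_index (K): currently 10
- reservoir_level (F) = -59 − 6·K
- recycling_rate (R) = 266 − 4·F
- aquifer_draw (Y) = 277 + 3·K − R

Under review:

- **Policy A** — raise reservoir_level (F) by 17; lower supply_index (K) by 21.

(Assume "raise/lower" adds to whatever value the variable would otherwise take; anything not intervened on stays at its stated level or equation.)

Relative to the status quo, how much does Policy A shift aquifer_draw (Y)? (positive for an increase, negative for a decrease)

509

Baseline:
  K = 10
  F = -59 − 6·10 = -119
  R = 266 − 4·(-119) = 742
  Y = 277 + 3·10 − 742 = -435
Policy A (F + 17, K − 21):
  K = 10 − 21 = -11
  F = -59 − 6·(-11) (+17 from intervention) = 24
  R = 266 − 4·24 = 170
  Y = 277 + 3·(-11) − 170 = 74
Change in Y: 74 − (-435) = 509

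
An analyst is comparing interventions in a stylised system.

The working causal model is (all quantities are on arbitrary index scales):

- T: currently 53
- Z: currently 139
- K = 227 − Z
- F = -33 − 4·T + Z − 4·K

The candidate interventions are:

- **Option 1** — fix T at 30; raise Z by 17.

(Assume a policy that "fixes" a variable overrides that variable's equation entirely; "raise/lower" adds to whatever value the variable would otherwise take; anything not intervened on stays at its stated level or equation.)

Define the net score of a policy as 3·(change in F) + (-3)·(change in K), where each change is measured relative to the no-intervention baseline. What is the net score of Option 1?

Baseline:
  T = 53
  Z = 139
  K = 227 − 139 = 88
  F = -33 − 4·53 + 139 − 4·88 = -458
Option 1 (T := 30, Z + 17):
  T = 30
  Z = 139 + 17 = 156
  K = 227 − 156 = 71
  F = -33 − 4·30 + 156 − 4·71 = -281
ΔF = -281 − (-458) = 177; ΔK = 71 − 88 = -17
Score = 3·177 + (-3)·(-17) = 582

582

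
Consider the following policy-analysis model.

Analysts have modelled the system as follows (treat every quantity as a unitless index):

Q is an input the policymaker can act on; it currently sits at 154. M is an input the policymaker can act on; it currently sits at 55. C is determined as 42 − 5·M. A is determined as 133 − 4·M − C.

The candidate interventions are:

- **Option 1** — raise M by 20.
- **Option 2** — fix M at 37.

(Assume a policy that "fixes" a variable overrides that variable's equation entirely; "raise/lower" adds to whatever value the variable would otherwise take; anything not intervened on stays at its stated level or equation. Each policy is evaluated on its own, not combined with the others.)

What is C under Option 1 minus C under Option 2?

-190

Option 1 (M + 20):
  M = 55 + 20 = 75
  C = 42 − 5·75 = -333
Option 2 (M := 37):
  M = 37
  C = 42 − 5·37 = -143
C: -333 − (-143) = -190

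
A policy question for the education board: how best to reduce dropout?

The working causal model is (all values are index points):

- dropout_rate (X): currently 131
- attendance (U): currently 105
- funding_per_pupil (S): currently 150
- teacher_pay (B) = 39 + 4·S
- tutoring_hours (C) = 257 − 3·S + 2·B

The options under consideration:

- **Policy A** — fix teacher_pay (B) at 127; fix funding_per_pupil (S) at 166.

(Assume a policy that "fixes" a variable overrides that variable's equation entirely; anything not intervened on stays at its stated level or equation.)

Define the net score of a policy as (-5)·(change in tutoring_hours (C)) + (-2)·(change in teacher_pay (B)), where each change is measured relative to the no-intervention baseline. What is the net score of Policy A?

Baseline:
  S = 150
  B = 39 + 4·150 = 639
  C = 257 − 3·150 + 2·639 = 1085
Policy A (B := 127, S := 166):
  S = 166
  B = 127
  C = 257 − 3·166 + 2·127 = 13
ΔC = 13 − 1085 = -1072; ΔB = 127 − 639 = -512
Score = (-5)·(-1072) + (-2)·(-512) = 6384

6384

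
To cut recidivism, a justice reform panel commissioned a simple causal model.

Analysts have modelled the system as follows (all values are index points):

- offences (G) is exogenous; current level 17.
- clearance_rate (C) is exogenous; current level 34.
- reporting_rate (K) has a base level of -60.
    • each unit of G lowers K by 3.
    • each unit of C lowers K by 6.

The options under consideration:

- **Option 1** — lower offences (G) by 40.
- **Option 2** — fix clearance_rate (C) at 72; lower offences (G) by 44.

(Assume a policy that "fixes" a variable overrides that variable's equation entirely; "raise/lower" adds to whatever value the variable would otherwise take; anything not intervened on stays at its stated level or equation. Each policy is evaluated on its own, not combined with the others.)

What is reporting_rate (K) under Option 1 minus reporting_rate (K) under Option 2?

Option 1 (G − 40):
  G = 17 − 40 = -23
  C = 34
  K = -60 − 3·(-23) − 6·34 = -195
Option 2 (C := 72, G − 44):
  G = 17 − 44 = -27
  C = 72
  K = -60 − 3·(-27) − 6·72 = -411
K: -195 − (-411) = 216

216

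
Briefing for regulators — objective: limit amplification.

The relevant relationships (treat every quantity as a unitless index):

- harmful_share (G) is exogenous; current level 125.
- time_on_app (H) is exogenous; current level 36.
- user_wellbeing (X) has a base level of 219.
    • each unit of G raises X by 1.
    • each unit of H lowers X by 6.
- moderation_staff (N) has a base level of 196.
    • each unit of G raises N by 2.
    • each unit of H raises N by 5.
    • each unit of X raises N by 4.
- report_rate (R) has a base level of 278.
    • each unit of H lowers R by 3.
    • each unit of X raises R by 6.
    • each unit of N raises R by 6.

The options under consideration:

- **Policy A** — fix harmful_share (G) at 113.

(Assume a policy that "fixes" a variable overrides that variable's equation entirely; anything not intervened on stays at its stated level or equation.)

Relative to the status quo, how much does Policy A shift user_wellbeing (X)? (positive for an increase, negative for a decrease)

-12

Baseline:
  G = 125
  H = 36
  X = 219 + 125 − 6·36 = 128
Policy A (G := 113):
  G = 113
  H = 36
  X = 219 + 113 − 6·36 = 116
Change in X: 116 − 128 = -12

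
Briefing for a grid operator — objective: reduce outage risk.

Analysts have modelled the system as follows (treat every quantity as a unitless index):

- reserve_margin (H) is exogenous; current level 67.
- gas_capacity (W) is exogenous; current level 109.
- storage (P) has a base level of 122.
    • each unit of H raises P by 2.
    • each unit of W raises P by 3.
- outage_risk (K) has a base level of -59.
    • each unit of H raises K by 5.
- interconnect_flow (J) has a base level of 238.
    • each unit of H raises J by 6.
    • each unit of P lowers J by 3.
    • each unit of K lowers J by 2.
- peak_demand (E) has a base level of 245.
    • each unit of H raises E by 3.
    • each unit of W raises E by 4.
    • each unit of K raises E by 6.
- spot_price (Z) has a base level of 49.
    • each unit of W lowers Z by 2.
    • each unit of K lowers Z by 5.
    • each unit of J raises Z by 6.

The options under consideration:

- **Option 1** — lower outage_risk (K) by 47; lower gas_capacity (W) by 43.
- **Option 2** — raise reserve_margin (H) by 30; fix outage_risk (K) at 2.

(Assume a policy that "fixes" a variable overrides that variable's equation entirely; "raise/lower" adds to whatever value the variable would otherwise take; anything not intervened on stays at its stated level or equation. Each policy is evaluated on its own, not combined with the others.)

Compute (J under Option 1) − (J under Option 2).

Option 1 (K − 47, W − 43):
  H = 67
  W = 109 − 43 = 66
  P = 122 + 2·67 + 3·66 = 454
  K = -59 + 5·67 (−47 from intervention) = 229
  J = 238 + 6·67 − 3·454 − 2·229 = -1180
Option 2 (H + 30, K := 2):
  H = 67 + 30 = 97
  W = 109
  P = 122 + 2·97 + 3·109 = 643
  K = 2
  J = 238 + 6·97 − 3·643 − 2·2 = -1113
J: -1180 − (-1113) = -67

-67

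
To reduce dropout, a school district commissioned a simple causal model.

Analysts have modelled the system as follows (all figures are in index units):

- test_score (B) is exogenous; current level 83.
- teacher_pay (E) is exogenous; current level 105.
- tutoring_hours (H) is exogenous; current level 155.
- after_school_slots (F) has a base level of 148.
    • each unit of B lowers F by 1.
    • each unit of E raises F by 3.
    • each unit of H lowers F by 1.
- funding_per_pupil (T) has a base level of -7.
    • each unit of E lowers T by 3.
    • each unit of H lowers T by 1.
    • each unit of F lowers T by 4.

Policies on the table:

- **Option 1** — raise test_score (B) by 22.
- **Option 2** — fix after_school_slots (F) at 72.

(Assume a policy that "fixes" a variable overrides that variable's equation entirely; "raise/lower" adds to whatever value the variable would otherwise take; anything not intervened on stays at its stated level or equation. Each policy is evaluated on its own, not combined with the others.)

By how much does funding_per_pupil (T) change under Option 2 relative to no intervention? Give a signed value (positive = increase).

612

Baseline:
  B = 83
  E = 105
  H = 155
  F = 148 − 83 + 3·105 − 155 = 225
  T = -7 − 3·105 − 155 − 4·225 = -1377
Option 2 (F := 72):
  B = 83
  E = 105
  H = 155
  F = 72
  T = -7 − 3·105 − 155 − 4·72 = -765
Change in T: -765 − (-1377) = 612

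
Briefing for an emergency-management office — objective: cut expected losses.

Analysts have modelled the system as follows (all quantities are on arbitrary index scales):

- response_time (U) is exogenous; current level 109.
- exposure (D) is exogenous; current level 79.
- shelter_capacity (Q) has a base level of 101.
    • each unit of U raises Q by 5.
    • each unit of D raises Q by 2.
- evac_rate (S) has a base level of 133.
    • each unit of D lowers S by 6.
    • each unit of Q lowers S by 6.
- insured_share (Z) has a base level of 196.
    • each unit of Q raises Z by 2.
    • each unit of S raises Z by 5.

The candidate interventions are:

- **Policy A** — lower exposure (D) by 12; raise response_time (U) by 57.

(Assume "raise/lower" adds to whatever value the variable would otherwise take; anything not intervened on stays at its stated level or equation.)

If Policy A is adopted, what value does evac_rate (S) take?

-6659

Policy A (D − 12, U + 57):
  U = 109 + 57 = 166
  D = 79 − 12 = 67
  Q = 101 + 5·166 + 2·67 = 1065
  S = 133 − 6·67 − 6·1065 = -6659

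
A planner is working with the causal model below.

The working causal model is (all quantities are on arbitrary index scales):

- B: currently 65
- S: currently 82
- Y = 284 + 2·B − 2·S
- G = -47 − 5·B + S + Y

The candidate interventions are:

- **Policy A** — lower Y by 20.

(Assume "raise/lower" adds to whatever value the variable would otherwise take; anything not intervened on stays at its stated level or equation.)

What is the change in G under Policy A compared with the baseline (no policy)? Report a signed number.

-20

Baseline:
  B = 65
  S = 82
  Y = 284 + 2·65 − 2·82 = 250
  G = -47 − 5·65 + 82 + 250 = -40
Policy A (Y − 20):
  B = 65
  S = 82
  Y = 284 + 2·65 − 2·82 (−20 from intervention) = 230
  G = -47 − 5·65 + 82 + 230 = -60
Change in G: -60 − (-40) = -20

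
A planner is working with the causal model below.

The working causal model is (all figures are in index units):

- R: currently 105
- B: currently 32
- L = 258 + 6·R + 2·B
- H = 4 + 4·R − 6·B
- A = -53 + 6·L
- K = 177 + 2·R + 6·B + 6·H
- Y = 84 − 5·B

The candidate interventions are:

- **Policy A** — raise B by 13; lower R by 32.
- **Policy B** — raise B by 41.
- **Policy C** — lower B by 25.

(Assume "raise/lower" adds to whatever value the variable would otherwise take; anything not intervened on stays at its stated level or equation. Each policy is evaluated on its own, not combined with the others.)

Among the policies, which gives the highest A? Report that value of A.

6151

Policy A (B + 13, R − 32):
  R = 105 − 32 = 73
  B = 32 + 13 = 45
  L = 258 + 6·73 + 2·45 = 786
  A = -53 + 6·786 = 4663
Policy B (B + 41):
  R = 105
  B = 32 + 41 = 73
  L = 258 + 6·105 + 2·73 = 1034
  A = -53 + 6·1034 = 6151
Policy C (B − 25):
  R = 105
  B = 32 − 25 = 7
  L = 258 + 6·105 + 2·7 = 902
  A = -53 + 6·902 = 5359
Comparing — Policy A: A=4663, Policy B: A=6151, Policy C: A=5359. Highest is 6151 (Policy B).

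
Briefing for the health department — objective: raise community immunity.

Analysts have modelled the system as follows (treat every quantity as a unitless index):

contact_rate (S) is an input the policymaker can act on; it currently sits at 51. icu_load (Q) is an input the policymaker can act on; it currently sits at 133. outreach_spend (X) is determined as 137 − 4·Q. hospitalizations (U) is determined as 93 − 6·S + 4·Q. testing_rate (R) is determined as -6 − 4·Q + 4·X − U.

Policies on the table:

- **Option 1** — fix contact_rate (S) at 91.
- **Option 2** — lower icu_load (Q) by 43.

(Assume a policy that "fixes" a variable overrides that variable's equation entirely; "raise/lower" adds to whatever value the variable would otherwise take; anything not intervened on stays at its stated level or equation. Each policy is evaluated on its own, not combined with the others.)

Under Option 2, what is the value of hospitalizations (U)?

147

Option 2 (Q − 43):
  S = 51
  Q = 133 − 43 = 90
  U = 93 − 6·51 + 4·90 = 147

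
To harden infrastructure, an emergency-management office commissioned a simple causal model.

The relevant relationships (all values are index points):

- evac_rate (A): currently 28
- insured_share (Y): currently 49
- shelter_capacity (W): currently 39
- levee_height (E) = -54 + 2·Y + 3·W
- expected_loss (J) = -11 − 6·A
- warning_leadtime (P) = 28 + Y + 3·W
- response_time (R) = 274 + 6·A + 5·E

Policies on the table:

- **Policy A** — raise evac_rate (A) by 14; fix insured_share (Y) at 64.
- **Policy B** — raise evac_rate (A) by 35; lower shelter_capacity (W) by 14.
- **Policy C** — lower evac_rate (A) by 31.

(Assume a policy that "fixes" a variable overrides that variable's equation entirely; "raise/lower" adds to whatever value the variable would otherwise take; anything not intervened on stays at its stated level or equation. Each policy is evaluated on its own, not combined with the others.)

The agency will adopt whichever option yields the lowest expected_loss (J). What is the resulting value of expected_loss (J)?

-389

Policy A (A + 14, Y := 64):
  A = 28 + 14 = 42
  J = -11 − 6·42 = -263
Policy B (A + 35, W − 14):
  A = 28 + 35 = 63
  J = -11 − 6·63 = -389
Policy C (A − 31):
  A = 28 − 31 = -3
  J = -11 − 6·(-3) = 7
Comparing — Policy A: J=-263, Policy B: J=-389, Policy C: J=7. Lowest is -389 (Policy B).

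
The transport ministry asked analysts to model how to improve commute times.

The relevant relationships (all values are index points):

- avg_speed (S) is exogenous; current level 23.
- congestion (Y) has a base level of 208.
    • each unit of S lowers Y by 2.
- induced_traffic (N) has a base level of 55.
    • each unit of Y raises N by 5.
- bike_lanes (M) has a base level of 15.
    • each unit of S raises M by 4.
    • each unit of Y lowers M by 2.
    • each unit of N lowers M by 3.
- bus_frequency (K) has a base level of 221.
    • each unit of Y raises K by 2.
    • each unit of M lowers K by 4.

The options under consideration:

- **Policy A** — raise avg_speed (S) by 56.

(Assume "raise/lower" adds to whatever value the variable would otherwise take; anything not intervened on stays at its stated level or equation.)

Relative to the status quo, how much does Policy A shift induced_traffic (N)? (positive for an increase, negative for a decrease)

Baseline:
  S = 23
  Y = 208 − 2·23 = 162
  N = 55 + 5·162 = 865
Policy A (S + 56):
  S = 23 + 56 = 79
  Y = 208 − 2·79 = 50
  N = 55 + 5·50 = 305
Change in N: 305 − 865 = -560

-560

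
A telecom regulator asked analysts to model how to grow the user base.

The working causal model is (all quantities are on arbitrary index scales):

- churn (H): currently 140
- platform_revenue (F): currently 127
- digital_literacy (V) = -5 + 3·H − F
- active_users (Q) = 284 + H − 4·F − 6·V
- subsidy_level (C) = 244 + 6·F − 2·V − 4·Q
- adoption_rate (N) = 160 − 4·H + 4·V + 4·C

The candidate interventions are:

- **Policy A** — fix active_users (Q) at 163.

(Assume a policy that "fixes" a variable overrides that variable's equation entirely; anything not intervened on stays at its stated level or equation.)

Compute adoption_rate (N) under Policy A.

-136

Policy A (Q := 163):
  H = 140
  F = 127
  V = -5 + 3·140 − 127 = 288
  Q = 163
  C = 244 + 6·127 − 2·288 − 4·163 = -222
  N = 160 − 4·140 + 4·288 + 4·(-222) = -136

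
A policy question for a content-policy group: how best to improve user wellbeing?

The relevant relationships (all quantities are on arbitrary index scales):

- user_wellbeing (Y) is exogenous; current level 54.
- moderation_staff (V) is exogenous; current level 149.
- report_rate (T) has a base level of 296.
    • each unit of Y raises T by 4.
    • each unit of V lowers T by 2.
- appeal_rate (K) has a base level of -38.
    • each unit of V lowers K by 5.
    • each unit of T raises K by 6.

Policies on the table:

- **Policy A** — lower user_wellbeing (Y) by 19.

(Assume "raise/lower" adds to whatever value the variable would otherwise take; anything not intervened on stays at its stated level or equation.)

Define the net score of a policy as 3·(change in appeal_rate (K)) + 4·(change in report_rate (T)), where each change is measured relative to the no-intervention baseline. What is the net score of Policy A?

-1672

Baseline:
  Y = 54
  V = 149
  T = 296 + 4·54 − 2·149 = 214
  K = -38 − 5·149 + 6·214 = 501
Policy A (Y − 19):
  Y = 54 − 19 = 35
  V = 149
  T = 296 + 4·35 − 2·149 = 138
  K = -38 − 5·149 + 6·138 = 45
ΔK = 45 − 501 = -456; ΔT = 138 − 214 = -76
Score = 3·(-456) + 4·(-76) = -1672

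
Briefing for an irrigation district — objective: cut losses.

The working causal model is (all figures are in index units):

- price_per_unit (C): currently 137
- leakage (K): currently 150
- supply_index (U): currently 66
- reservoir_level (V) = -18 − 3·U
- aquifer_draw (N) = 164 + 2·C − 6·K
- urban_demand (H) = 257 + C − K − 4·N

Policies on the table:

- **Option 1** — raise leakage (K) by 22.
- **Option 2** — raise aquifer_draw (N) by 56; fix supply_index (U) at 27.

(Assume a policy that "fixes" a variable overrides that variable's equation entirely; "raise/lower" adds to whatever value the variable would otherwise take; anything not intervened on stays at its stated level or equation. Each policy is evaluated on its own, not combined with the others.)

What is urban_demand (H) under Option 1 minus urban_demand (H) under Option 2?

730

Option 1 (K + 22):
  C = 137
  K = 150 + 22 = 172
  N = 164 + 2·137 − 6·172 = -594
  H = 257 + 137 − 172 − 4·(-594) = 2598
Option 2 (N + 56, U := 27):
  C = 137
  K = 150
  N = 164 + 2·137 − 6·150 (+56 from intervention) = -406
  H = 257 + 137 − 150 − 4·(-406) = 1868
H: 2598 − 1868 = 730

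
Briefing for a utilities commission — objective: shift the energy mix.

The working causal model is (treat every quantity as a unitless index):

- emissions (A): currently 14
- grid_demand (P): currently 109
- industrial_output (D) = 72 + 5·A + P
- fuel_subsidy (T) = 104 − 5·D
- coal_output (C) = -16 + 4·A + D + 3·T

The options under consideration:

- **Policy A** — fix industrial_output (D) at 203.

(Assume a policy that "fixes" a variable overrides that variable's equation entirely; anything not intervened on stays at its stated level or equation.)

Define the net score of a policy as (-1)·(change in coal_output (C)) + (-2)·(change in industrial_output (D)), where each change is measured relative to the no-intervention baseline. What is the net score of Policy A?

Baseline:
  A = 14
  P = 109
  D = 72 + 5·14 + 109 = 251
  T = 104 − 5·251 = -1151
  C = -16 + 4·14 + 251 + 3·(-1151) = -3162
Policy A (D := 203):
  A = 14
  P = 109
  D = 203
  T = 104 − 5·203 = -911
  C = -16 + 4·14 + 203 + 3·(-911) = -2490
ΔC = -2490 − (-3162) = 672; ΔD = 203 − 251 = -48
Score = (-1)·672 + (-2)·(-48) = -576

-576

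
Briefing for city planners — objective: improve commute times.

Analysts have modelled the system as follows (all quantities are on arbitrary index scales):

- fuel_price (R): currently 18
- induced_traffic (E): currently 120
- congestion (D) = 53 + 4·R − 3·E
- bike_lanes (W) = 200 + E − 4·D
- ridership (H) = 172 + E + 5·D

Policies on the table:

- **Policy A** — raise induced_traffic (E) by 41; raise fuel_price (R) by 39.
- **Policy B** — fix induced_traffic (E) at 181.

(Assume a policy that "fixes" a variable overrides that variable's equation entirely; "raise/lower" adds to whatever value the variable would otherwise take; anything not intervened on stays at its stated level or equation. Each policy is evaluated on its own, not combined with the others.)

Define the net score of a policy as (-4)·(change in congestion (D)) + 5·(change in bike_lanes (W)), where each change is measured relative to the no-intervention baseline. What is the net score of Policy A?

-587

Baseline:
  R = 18
  E = 120
  D = 53 + 4·18 − 3·120 = -235
  W = 200 + 120 − 4·(-235) = 1260
Policy A (E + 41, R + 39):
  R = 18 + 39 = 57
  E = 120 + 41 = 161
  D = 53 + 4·57 − 3·161 = -202
  W = 200 + 161 − 4·(-202) = 1169
ΔD = -202 − (-235) = 33; ΔW = 1169 − 1260 = -91
Score = (-4)·33 + 5·(-91) = -587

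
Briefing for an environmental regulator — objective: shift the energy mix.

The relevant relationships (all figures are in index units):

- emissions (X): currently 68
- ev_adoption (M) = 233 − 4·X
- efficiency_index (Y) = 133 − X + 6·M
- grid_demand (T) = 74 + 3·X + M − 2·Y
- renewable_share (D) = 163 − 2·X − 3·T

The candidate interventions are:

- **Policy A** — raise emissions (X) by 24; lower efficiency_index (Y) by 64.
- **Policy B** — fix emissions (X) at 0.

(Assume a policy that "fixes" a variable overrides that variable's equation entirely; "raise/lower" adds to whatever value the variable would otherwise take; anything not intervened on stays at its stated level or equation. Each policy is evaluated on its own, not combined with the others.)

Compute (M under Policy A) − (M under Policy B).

-368

Policy A (X + 24, Y − 64):
  X = 68 + 24 = 92
  M = 233 − 4·92 = -135
Policy B (X := 0):
  X = 0
  M = 233 − 4·0 = 233
M: -135 − 233 = -368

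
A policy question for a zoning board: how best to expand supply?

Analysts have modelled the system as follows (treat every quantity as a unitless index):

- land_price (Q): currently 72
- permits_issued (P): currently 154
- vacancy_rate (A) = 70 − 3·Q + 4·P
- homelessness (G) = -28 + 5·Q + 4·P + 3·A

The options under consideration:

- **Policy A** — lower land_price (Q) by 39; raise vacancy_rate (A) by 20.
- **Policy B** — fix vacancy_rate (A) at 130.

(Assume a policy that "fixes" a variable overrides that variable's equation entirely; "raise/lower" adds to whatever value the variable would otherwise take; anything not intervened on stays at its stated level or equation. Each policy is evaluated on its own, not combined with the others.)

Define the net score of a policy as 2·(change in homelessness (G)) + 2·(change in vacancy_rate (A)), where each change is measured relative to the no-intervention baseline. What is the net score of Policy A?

Baseline:
  Q = 72
  P = 154
  A = 70 − 3·72 + 4·154 = 470
  G = -28 + 5·72 + 4·154 + 3·470 = 2358
Policy A (Q − 39, A + 20):
  Q = 72 − 39 = 33
  P = 154
  A = 70 − 3·33 + 4·154 (+20 from intervention) = 607
  G = -28 + 5·33 + 4·154 + 3·607 = 2574
ΔG = 2574 − 2358 = 216; ΔA = 607 − 470 = 137
Score = 2·216 + 2·137 = 706

706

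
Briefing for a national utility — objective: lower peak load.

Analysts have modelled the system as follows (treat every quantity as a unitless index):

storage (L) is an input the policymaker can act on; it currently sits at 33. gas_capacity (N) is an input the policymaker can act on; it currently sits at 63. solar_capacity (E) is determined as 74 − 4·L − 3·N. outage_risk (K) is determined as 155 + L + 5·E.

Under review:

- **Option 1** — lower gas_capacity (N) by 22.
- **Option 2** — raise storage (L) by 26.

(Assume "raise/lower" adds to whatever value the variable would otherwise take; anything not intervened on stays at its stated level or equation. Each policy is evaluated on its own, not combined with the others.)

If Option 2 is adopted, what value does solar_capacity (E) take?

Option 2 (L + 26):
  L = 33 + 26 = 59
  N = 63
  E = 74 − 4·59 − 3·63 = -351

-351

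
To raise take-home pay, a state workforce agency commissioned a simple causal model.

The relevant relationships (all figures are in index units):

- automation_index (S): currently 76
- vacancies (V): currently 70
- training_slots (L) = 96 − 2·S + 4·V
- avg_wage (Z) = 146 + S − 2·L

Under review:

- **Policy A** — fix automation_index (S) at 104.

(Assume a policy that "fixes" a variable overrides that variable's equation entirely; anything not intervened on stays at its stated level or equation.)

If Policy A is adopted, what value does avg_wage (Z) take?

-86

Policy A (S := 104):
  S = 104
  V = 70
  L = 96 − 2·104 + 4·70 = 168
  Z = 146 + 104 − 2·168 = -86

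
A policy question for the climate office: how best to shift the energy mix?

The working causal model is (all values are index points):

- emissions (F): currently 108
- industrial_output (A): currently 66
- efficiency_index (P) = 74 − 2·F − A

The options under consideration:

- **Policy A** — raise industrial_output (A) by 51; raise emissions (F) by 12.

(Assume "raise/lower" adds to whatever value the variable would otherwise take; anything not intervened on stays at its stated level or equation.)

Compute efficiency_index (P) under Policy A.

-283

Policy A (A + 51, F + 12):
  F = 108 + 12 = 120
  A = 66 + 51 = 117
  P = 74 − 2·120 − 117 = -283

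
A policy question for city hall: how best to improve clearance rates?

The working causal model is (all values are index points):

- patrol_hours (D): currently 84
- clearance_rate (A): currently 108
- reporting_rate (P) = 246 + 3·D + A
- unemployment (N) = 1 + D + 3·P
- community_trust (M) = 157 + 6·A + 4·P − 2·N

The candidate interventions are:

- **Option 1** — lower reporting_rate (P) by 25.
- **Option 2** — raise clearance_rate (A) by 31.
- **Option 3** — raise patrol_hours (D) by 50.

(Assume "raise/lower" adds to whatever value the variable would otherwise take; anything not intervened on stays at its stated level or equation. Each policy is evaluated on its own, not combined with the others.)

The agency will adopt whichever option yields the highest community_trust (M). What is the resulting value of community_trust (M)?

-453

Option 1 (P − 25):
  D = 84
  A = 108
  P = 246 + 3·84 + 108 (−25 from intervention) = 581
  N = 1 + 84 + 3·581 = 1828
  M = 157 + 6·108 + 4·581 − 2·1828 = -527
Option 2 (A + 31):
  D = 84
  A = 108 + 31 = 139
  P = 246 + 3·84 + 139 = 637
  N = 1 + 84 + 3·637 = 1996
  M = 157 + 6·139 + 4·637 − 2·1996 = -453
Option 3 (D + 50):
  D = 84 + 50 = 134
  A = 108
  P = 246 + 3·134 + 108 = 756
  N = 1 + 134 + 3·756 = 2403
  M = 157 + 6·108 + 4·756 − 2·2403 = -977
Comparing — Option 1: M=-527, Option 2: M=-453, Option 3: M=-977. Highest is -453 (Option 2).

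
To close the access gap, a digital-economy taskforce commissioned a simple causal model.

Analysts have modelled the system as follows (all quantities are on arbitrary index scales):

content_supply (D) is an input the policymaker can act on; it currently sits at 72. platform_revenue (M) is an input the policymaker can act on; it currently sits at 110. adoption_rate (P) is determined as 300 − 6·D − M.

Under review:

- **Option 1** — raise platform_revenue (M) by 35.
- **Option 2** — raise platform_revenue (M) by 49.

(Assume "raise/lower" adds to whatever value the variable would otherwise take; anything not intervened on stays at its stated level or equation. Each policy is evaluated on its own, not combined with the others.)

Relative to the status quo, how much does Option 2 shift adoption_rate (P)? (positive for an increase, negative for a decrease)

Baseline:
  D = 72
  M = 110
  P = 300 − 6·72 − 110 = -242
Option 2 (M + 49):
  D = 72
  M = 110 + 49 = 159
  P = 300 − 6·72 − 159 = -291
Change in P: -291 − (-242) = -49

-49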